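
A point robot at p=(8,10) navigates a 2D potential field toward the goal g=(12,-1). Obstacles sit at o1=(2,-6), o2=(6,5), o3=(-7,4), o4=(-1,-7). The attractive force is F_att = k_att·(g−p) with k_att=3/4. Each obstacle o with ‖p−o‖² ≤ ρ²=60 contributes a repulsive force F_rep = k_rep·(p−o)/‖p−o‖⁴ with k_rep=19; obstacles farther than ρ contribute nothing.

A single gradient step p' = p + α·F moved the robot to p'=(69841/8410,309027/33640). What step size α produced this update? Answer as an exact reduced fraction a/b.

F_att = 3/4·(g−p) = 3/4·(4,-11) = (3.0000,-8.2500)
o1: d²=292 > ρ²=60 → inactive
o2: d²=29 ≤ ρ²=60; F_rep = 19·(2,5)/29² = (0.0452,0.1130)
o3: d²=261 > ρ²=60 → inactive
o4: d²=370 > ρ²=60 → inactive
F = F_att + ΣF_rep = (3.0452,-8.1370)
Δp = p'−p = (0.3045,-0.8137); α = Δx/Fx = (2561/8410) / (2561/841) = 1/10
check: Δy/Fy = (-27373/33640) / (-27373/3364) = 1/10 ✓

α = 1/10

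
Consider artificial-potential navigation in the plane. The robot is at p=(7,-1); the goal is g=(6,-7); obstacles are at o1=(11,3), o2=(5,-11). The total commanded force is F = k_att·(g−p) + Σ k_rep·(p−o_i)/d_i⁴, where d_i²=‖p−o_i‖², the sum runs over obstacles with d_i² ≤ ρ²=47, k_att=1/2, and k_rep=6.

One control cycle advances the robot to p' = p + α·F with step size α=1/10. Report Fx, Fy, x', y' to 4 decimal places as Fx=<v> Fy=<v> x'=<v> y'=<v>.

F_att = 1/2·(g−p) = 1/2·(-1,-6) = (-0.5000,-3.0000)
o1: d²=32 ≤ ρ²=47; F_rep = 6·(-4,-4)/32² = (-0.0234,-0.0234)
o2: d²=104 > ρ²=47 → inactive
F = F_att + ΣF_rep = (-0.5234,-3.0234)
p' = p + 1/10·F = (6.9477,-1.3023)

Fx=-0.5234 Fy=-3.0234 x'=6.9477 y'=-1.3023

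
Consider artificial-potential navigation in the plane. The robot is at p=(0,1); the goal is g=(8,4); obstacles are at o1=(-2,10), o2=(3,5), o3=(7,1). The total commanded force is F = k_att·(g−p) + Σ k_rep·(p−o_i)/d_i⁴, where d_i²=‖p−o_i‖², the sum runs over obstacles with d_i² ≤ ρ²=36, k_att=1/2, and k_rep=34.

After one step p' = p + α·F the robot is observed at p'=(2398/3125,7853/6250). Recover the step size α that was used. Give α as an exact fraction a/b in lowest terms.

F_att = 1/2·(g−p) = 1/2·(8,3) = (4.0000,1.5000)
o1: d²=85 > ρ²=36 → inactive
o2: d²=25 ≤ ρ²=36; F_rep = 34·(-3,-4)/25² = (-0.1632,-0.2176)
o3: d²=49 > ρ²=36 → inactive
F = F_att + ΣF_rep = (3.8368,1.2824)
Δp = p'−p = (0.7674,0.2565); α = Δx/Fx = (2398/3125) / (2398/625) = 1/5
check: Δy/Fy = (1603/6250) / (1603/1250) = 1/5 ✓

α = 1/5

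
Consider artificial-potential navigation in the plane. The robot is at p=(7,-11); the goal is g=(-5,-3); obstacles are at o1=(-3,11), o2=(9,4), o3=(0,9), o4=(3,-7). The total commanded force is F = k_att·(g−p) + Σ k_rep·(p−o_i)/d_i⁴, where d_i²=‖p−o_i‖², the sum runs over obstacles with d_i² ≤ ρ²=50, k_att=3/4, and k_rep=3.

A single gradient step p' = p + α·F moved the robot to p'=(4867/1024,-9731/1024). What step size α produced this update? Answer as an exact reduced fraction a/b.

F_att = 3/4·(g−p) = 3/4·(-12,8) = (-9.0000,6.0000)
o1: d²=584 > ρ²=50 → inactive
o2: d²=229 > ρ²=50 → inactive
o3: d²=449 > ρ²=50 → inactive
o4: d²=32 ≤ ρ²=50; F_rep = 3·(4,-4)/32² = (0.0117,-0.0117)
F = F_att + ΣF_rep = (-8.9883,5.9883)
Δp = p'−p = (-2.2471,1.4971); α = Δx/Fx = (-2301/1024) / (-2301/256) = 1/4
check: Δy/Fy = (1533/1024) / (1533/256) = 1/4 ✓

α = 1/4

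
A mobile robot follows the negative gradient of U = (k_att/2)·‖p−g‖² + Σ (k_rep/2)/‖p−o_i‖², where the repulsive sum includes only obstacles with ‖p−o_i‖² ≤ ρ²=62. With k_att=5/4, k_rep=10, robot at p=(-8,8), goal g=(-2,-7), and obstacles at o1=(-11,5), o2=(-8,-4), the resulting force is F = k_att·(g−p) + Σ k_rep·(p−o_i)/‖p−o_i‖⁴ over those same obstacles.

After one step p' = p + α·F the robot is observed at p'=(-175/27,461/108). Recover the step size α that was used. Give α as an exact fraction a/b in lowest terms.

F_att = 5/4·(g−p) = 5/4·(6,-15) = (7.5000,-18.7500)
o1: d²=18 ≤ ρ²=62; F_rep = 10·(3,3)/18² = (0.0926,0.0926)
o2: d²=144 > ρ²=62 → inactive
F = F_att + ΣF_rep = (7.5926,-18.6574)
Δp = p'−p = (1.5185,-3.7315); α = Δx/Fx = (41/27) / (205/27) = 1/5
check: Δy/Fy = (-403/108) / (-2015/108) = 1/5 ✓

α = 1/5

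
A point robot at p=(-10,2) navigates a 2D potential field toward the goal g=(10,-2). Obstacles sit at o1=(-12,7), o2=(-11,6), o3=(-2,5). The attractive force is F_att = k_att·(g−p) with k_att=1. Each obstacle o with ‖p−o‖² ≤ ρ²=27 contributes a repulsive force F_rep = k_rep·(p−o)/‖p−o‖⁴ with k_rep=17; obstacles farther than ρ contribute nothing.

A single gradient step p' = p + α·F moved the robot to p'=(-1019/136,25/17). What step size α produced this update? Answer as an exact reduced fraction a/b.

α = 1/8

F_att = 1·(g−p) = 1·(20,-4) = (20.0000,-4.0000)
o1: d²=29 > ρ²=27 → inactive
o2: d²=17 ≤ ρ²=27; F_rep = 17·(1,-4)/17² = (0.0588,-0.2353)
o3: d²=73 > ρ²=27 → inactive
F = F_att + ΣF_rep = (20.0588,-4.2353)
Δp = p'−p = (2.5074,-0.5294); α = Δx/Fx = (341/136) / (341/17) = 1/8
check: Δy/Fy = (-9/17) / (-72/17) = 1/8 ✓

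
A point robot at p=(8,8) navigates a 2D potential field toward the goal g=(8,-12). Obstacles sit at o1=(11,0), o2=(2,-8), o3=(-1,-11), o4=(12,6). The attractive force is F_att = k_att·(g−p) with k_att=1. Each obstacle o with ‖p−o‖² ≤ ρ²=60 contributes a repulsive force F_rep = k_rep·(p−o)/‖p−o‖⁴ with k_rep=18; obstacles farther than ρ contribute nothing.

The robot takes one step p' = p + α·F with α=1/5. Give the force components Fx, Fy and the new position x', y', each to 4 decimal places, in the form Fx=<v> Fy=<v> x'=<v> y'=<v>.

F_att = 1·(g−p) = 1·(0,-20) = (0.0000,-20.0000)
o1: d²=73 > ρ²=60 → inactive
o2: d²=292 > ρ²=60 → inactive
o3: d²=442 > ρ²=60 → inactive
o4: d²=20 ≤ ρ²=60; F_rep = 18·(-4,2)/20² = (-0.1800,0.0900)
F = F_att + ΣF_rep = (-0.1800,-19.9100)
p' = p + 1/5·F = (7.9640,4.0180)

Fx=-0.1800 Fy=-19.9100 x'=7.9640 y'=4.0180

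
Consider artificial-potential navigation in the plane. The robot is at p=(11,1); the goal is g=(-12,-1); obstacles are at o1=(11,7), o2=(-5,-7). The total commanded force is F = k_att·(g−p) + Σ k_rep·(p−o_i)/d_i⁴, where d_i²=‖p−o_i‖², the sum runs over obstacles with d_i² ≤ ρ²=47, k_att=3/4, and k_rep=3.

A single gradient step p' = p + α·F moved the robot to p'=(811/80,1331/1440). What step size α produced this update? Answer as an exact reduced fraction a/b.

F_att = 3/4·(g−p) = 3/4·(-23,-2) = (-17.2500,-1.5000)
o1: d²=36 ≤ ρ²=47; F_rep = 3·(0,-6)/36² = (0.0000,-0.0139)
o2: d²=320 > ρ²=47 → inactive
F = F_att + ΣF_rep = (-17.2500,-1.5139)
Δp = p'−p = (-0.8625,-0.0757); α = Δx/Fx = (-69/80) / (-69/4) = 1/20
check: Δy/Fy = (-109/1440) / (-109/72) = 1/20 ✓

α = 1/20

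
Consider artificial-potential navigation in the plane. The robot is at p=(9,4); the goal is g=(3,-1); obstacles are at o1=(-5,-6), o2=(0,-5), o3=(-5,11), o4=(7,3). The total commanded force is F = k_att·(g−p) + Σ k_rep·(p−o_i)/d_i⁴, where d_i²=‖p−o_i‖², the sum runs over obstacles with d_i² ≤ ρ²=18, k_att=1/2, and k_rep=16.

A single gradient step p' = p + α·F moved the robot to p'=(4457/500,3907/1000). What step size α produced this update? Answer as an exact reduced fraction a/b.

α = 1/20

F_att = 1/2·(g−p) = 1/2·(-6,-5) = (-3.0000,-2.5000)
o1: d²=296 > ρ²=18 → inactive
o2: d²=162 > ρ²=18 → inactive
o3: d²=245 > ρ²=18 → inactive
o4: d²=5 ≤ ρ²=18; F_rep = 16·(2,1)/5² = (1.2800,0.6400)
F = F_att + ΣF_rep = (-1.7200,-1.8600)
Δp = p'−p = (-0.0860,-0.0930); α = Δx/Fx = (-43/500) / (-43/25) = 1/20
check: Δy/Fy = (-93/1000) / (-93/50) = 1/20 ✓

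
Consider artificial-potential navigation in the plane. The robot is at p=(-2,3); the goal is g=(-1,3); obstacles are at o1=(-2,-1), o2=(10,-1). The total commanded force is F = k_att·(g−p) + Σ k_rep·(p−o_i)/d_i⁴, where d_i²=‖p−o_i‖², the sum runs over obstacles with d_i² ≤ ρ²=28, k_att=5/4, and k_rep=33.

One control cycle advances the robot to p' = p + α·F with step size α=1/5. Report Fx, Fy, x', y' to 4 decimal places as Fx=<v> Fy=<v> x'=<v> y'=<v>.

F_att = 5/4·(g−p) = 5/4·(1,0) = (1.2500,0.0000)
o1: d²=16 ≤ ρ²=28; F_rep = 33·(0,4)/16² = (0.0000,0.5156)
o2: d²=160 > ρ²=28 → inactive
F = F_att + ΣF_rep = (1.2500,0.5156)
p' = p + 1/5·F = (-1.7500,3.1031)

Fx=1.2500 Fy=0.5156 x'=-1.7500 y'=3.1031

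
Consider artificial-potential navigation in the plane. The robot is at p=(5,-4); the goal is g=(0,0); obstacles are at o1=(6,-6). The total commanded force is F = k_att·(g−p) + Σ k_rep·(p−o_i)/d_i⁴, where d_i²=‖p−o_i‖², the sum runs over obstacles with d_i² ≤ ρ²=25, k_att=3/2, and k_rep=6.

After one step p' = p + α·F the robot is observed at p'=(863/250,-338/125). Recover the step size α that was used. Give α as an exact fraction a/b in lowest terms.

F_att = 3/2·(g−p) = 3/2·(-5,4) = (-7.5000,6.0000)
o1: d²=5 ≤ ρ²=25; F_rep = 6·(-1,2)/5² = (-0.2400,0.4800)
F = F_att + ΣF_rep = (-7.7400,6.4800)
Δp = p'−p = (-1.5480,1.2960); α = Δx/Fx = (-387/250) / (-387/50) = 1/5
check: Δy/Fy = (162/125) / (162/25) = 1/5 ✓

α = 1/5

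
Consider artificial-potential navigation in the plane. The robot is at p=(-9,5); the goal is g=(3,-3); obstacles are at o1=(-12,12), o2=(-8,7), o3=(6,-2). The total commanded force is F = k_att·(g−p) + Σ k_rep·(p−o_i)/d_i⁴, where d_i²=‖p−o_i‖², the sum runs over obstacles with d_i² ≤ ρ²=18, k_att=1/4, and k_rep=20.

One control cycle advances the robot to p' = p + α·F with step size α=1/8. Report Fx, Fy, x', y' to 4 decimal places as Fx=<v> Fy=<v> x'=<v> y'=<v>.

Fx=2.2000 Fy=-3.6000 x'=-8.7250 y'=4.5500

F_att = 1/4·(g−p) = 1/4·(12,-8) = (3.0000,-2.0000)
o1: d²=58 > ρ²=18 → inactive
o2: d²=5 ≤ ρ²=18; F_rep = 20·(-1,-2)/5² = (-0.8000,-1.6000)
o3: d²=274 > ρ²=18 → inactive
F = F_att + ΣF_rep = (2.2000,-3.6000)
p' = p + 1/8·F = (-8.7250,4.5500)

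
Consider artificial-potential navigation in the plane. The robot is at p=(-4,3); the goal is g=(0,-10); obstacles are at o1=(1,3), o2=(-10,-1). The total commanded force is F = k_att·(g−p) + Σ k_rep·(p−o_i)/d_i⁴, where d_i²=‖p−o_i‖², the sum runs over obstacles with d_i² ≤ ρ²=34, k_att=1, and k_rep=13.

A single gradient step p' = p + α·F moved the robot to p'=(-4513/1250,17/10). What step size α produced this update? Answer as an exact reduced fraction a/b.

α = 1/10

F_att = 1·(g−p) = 1·(4,-13) = (4.0000,-13.0000)
o1: d²=25 ≤ ρ²=34; F_rep = 13·(-5,0)/25² = (-0.1040,0.0000)
o2: d²=52 > ρ²=34 → inactive
F = F_att + ΣF_rep = (3.8960,-13.0000)
Δp = p'−p = (0.3896,-1.3000); α = Δx/Fx = (487/1250) / (487/125) = 1/10
check: Δy/Fy = (-13/10) / (-13) = 1/10 ✓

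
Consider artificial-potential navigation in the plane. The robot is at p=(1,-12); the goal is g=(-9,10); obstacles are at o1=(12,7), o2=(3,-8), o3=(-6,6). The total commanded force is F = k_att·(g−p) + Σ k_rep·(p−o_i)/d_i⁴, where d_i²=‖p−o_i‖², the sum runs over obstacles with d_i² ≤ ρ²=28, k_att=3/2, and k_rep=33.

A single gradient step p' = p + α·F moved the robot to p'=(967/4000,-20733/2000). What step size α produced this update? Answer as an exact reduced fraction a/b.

F_att = 3/2·(g−p) = 3/2·(-10,22) = (-15.0000,33.0000)
o1: d²=482 > ρ²=28 → inactive
o2: d²=20 ≤ ρ²=28; F_rep = 33·(-2,-4)/20² = (-0.1650,-0.3300)
o3: d²=373 > ρ²=28 → inactive
F = F_att + ΣF_rep = (-15.1650,32.6700)
Δp = p'−p = (-0.7582,1.6335); α = Δx/Fx = (-3033/4000) / (-3033/200) = 1/20
check: Δy/Fy = (3267/2000) / (3267/100) = 1/20 ✓

α = 1/20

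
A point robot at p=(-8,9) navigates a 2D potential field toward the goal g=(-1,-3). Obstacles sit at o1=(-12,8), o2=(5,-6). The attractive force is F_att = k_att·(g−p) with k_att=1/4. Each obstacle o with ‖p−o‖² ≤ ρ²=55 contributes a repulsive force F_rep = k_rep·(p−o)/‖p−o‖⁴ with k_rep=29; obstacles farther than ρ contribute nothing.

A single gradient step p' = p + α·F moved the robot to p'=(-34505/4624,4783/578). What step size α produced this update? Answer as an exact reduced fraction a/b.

α = 1/4

F_att = 1/4·(g−p) = 1/4·(7,-12) = (1.7500,-3.0000)
o1: d²=17 ≤ ρ²=55; F_rep = 29·(4,1)/17² = (0.4014,0.1003)
o2: d²=394 > ρ²=55 → inactive
F = F_att + ΣF_rep = (2.1514,-2.8997)
Δp = p'−p = (0.5378,-0.7249); α = Δx/Fx = (2487/4624) / (2487/1156) = 1/4
check: Δy/Fy = (-419/578) / (-838/289) = 1/4 ✓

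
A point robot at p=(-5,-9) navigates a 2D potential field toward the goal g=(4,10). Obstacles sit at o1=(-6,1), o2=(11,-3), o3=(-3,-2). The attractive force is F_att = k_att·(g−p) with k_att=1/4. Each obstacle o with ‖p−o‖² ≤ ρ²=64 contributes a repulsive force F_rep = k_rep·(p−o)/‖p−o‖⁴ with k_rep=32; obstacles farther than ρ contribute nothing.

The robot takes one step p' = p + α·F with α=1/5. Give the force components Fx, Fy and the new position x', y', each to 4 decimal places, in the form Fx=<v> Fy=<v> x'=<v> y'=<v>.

Fx=2.2272 Fy=4.6703 x'=-4.5546 y'=-8.0659

F_att = 1/4·(g−p) = 1/4·(9,19) = (2.2500,4.7500)
o1: d²=101 > ρ²=64 → inactive
o2: d²=292 > ρ²=64 → inactive
o3: d²=53 ≤ ρ²=64; F_rep = 32·(-2,-7)/53² = (-0.0228,-0.0797)
F = F_att + ΣF_rep = (2.2272,4.6703)
p' = p + 1/5·F = (-4.5546,-8.0659)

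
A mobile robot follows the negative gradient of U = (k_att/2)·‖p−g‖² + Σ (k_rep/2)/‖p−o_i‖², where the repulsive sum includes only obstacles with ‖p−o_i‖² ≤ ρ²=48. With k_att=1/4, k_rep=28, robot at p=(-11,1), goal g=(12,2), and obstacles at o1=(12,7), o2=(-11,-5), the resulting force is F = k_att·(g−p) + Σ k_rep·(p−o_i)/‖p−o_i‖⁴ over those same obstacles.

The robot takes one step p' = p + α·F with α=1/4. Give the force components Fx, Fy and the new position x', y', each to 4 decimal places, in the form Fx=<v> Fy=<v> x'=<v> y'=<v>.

F_att = 1/4·(g−p) = 1/4·(23,1) = (5.7500,0.2500)
o1: d²=565 > ρ²=48 → inactive
o2: d²=36 ≤ ρ²=48; F_rep = 28·(0,6)/36² = (0.0000,0.1296)
F = F_att + ΣF_rep = (5.7500,0.3796)
p' = p + 1/4·F = (-9.5625,1.0949)

Fx=5.7500 Fy=0.3796 x'=-9.5625 y'=1.0949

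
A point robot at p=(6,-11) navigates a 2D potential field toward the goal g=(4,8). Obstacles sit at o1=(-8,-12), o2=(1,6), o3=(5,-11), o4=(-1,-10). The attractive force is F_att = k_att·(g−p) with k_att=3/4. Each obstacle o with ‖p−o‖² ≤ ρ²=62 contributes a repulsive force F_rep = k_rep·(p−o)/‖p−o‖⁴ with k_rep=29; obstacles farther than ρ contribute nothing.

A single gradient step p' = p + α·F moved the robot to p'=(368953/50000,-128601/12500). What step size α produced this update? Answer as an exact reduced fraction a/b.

α = 1/20

F_att = 3/4·(g−p) = 3/4·(-2,19) = (-1.5000,14.2500)
o1: d²=197 > ρ²=62 → inactive
o2: d²=314 > ρ²=62 → inactive
o3: d²=1 ≤ ρ²=62; F_rep = 29·(1,0)/1² = (29.0000,0.0000)
o4: d²=50 ≤ ρ²=62; F_rep = 29·(7,-1)/50² = (0.0812,-0.0116)
F = F_att + ΣF_rep = (27.5812,14.2384)
Δp = p'−p = (1.3791,0.7119); α = Δx/Fx = (68953/50000) / (68953/2500) = 1/20
check: Δy/Fy = (8899/12500) / (8899/625) = 1/20 ✓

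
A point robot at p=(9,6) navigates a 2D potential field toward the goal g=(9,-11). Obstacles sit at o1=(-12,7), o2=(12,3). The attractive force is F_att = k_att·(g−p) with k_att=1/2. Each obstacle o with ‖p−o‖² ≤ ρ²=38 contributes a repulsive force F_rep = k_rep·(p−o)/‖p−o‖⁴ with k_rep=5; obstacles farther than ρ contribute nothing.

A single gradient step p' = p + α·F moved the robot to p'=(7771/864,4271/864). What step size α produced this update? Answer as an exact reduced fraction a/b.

F_att = 1/2·(g−p) = 1/2·(0,-17) = (0.0000,-8.5000)
o1: d²=442 > ρ²=38 → inactive
o2: d²=18 ≤ ρ²=38; F_rep = 5·(-3,3)/18² = (-0.0463,0.0463)
F = F_att + ΣF_rep = (-0.0463,-8.4537)
Δp = p'−p = (-0.0058,-1.0567); α = Δx/Fx = (-5/864) / (-5/108) = 1/8
check: Δy/Fy = (-913/864) / (-913/108) = 1/8 ✓

α = 1/8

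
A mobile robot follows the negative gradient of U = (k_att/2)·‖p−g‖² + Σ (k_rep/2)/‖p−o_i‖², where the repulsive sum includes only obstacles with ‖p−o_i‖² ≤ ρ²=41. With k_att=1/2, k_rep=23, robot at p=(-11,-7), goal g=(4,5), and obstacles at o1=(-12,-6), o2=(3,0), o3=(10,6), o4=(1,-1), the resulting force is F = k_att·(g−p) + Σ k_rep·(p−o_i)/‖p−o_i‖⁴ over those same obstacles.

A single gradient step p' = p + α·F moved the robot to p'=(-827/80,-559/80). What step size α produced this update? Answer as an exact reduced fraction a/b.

α = 1/20

F_att = 1/2·(g−p) = 1/2·(15,12) = (7.5000,6.0000)
o1: d²=2 ≤ ρ²=41; F_rep = 23·(1,-1)/2² = (5.7500,-5.7500)
o2: d²=245 > ρ²=41 → inactive
o3: d²=610 > ρ²=41 → inactive
o4: d²=180 > ρ²=41 → inactive
F = F_att + ΣF_rep = (13.2500,0.2500)
Δp = p'−p = (0.6625,0.0125); α = Δx/Fx = (53/80) / (53/4) = 1/20
check: Δy/Fy = (1/80) / (1/4) = 1/20 ✓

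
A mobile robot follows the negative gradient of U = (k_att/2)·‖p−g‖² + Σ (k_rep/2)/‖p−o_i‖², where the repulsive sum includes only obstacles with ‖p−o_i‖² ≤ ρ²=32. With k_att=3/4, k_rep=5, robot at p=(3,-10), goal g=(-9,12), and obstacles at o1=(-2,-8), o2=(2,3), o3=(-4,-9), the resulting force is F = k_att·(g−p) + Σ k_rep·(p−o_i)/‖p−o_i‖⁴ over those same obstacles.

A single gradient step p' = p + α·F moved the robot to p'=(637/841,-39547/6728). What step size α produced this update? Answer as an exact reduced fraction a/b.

F_att = 3/4·(g−p) = 3/4·(-12,22) = (-9.0000,16.5000)
o1: d²=29 ≤ ρ²=32; F_rep = 5·(5,-2)/29² = (0.0297,-0.0119)
o2: d²=170 > ρ²=32 → inactive
o3: d²=50 > ρ²=32 → inactive
F = F_att + ΣF_rep = (-8.9703,16.4881)
Δp = p'−p = (-2.2426,4.1220); α = Δx/Fx = (-1886/841) / (-7544/841) = 1/4
check: Δy/Fy = (27733/6728) / (27733/1682) = 1/4 ✓

α = 1/4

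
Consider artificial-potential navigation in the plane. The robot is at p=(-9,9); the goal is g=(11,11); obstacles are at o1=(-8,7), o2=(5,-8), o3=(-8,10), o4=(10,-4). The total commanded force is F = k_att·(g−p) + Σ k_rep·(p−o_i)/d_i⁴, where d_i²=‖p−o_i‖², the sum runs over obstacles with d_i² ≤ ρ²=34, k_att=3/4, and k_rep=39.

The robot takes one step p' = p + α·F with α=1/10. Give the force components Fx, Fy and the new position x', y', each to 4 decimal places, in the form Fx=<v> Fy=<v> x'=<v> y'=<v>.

F_att = 3/4·(g−p) = 3/4·(20,2) = (15.0000,1.5000)
o1: d²=5 ≤ ρ²=34; F_rep = 39·(-1,2)/5² = (-1.5600,3.1200)
o2: d²=485 > ρ²=34 → inactive
o3: d²=2 ≤ ρ²=34; F_rep = 39·(-1,-1)/2² = (-9.7500,-9.7500)
o4: d²=530 > ρ²=34 → inactive
F = F_att + ΣF_rep = (3.6900,-5.1300)
p' = p + 1/10·F = (-8.6310,8.4870)

Fx=3.6900 Fy=-5.1300 x'=-8.6310 y'=8.4870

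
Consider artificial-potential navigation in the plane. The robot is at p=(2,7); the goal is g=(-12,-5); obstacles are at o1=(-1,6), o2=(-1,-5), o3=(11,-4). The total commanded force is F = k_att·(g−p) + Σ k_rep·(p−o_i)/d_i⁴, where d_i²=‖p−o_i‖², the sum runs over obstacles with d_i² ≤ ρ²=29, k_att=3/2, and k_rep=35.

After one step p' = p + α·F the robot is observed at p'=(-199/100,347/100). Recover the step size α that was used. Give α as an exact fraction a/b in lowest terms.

α = 1/5

F_att = 3/2·(g−p) = 3/2·(-14,-12) = (-21.0000,-18.0000)
o1: d²=10 ≤ ρ²=29; F_rep = 35·(3,1)/10² = (1.0500,0.3500)
o2: d²=153 > ρ²=29 → inactive
o3: d²=202 > ρ²=29 → inactive
F = F_att + ΣF_rep = (-19.9500,-17.6500)
Δp = p'−p = (-3.9900,-3.5300); α = Δx/Fx = (-399/100) / (-399/20) = 1/5
check: Δy/Fy = (-353/100) / (-353/20) = 1/5 ✓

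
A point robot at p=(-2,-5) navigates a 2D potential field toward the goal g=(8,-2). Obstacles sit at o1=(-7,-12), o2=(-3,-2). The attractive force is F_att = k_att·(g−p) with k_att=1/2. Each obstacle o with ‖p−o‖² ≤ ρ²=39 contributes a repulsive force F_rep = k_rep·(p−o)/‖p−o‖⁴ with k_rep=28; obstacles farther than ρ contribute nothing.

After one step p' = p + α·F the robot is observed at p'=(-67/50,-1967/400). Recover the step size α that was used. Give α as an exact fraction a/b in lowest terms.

F_att = 1/2·(g−p) = 1/2·(10,3) = (5.0000,1.5000)
o1: d²=74 > ρ²=39 → inactive
o2: d²=10 ≤ ρ²=39; F_rep = 28·(1,-3)/10² = (0.2800,-0.8400)
F = F_att + ΣF_rep = (5.2800,0.6600)
Δp = p'−p = (0.6600,0.0825); α = Δx/Fx = (33/50) / (132/25) = 1/8
check: Δy/Fy = (33/400) / (33/50) = 1/8 ✓

α = 1/8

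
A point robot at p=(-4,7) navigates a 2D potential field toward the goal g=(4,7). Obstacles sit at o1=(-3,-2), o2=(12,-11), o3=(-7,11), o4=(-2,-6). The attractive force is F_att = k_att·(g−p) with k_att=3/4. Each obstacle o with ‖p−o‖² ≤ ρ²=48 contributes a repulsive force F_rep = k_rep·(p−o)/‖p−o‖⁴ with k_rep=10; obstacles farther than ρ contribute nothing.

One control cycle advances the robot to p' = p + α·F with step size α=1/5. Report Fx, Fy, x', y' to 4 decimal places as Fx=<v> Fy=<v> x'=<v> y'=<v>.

Fx=6.0480 Fy=-0.0640 x'=-2.7904 y'=6.9872

F_att = 3/4·(g−p) = 3/4·(8,0) = (6.0000,0.0000)
o1: d²=82 > ρ²=48 → inactive
o2: d²=580 > ρ²=48 → inactive
o3: d²=25 ≤ ρ²=48; F_rep = 10·(3,-4)/25² = (0.0480,-0.0640)
o4: d²=173 > ρ²=48 → inactive
F = F_att + ΣF_rep = (6.0480,-0.0640)
p' = p + 1/5·F = (-2.7904,6.9872)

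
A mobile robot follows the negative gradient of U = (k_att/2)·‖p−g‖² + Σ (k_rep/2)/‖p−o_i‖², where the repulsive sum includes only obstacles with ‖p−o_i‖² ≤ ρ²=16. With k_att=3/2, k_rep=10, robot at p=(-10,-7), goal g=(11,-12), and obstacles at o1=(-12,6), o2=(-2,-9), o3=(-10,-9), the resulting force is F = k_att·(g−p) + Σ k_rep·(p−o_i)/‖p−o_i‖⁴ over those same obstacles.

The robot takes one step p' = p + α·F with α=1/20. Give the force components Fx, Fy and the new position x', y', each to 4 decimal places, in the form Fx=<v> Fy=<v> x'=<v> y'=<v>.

F_att = 3/2·(g−p) = 3/2·(21,-5) = (31.5000,-7.5000)
o1: d²=173 > ρ²=16 → inactive
o2: d²=68 > ρ²=16 → inactive
o3: d²=4 ≤ ρ²=16; F_rep = 10·(0,2)/4² = (0.0000,1.2500)
F = F_att + ΣF_rep = (31.5000,-6.2500)
p' = p + 1/20·F = (-8.4250,-7.3125)

Fx=31.5000 Fy=-6.2500 x'=-8.4250 y'=-7.3125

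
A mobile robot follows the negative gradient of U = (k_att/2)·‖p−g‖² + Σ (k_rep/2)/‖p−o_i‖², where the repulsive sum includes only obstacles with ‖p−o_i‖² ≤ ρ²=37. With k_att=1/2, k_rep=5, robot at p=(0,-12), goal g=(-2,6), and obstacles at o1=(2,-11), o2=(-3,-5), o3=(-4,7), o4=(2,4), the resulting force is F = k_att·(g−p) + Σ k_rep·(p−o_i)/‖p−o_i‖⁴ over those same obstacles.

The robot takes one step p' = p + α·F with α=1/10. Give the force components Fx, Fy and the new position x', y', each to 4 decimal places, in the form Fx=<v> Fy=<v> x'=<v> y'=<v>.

Fx=-1.4000 Fy=8.8000 x'=-0.1400 y'=-11.1200

F_att = 1/2·(g−p) = 1/2·(-2,18) = (-1.0000,9.0000)
o1: d²=5 ≤ ρ²=37; F_rep = 5·(-2,-1)/5² = (-0.4000,-0.2000)
o2: d²=58 > ρ²=37 → inactive
o3: d²=377 > ρ²=37 → inactive
o4: d²=260 > ρ²=37 → inactive
F = F_att + ΣF_rep = (-1.4000,8.8000)
p' = p + 1/10·F = (-0.1400,-11.1200)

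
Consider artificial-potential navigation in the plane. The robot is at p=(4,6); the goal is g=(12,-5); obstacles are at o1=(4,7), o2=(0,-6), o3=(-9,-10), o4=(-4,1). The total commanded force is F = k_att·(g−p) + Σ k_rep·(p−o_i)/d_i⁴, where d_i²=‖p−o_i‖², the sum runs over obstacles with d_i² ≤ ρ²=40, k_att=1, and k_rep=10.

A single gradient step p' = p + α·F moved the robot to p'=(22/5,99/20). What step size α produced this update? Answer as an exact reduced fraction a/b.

α = 1/20

F_att = 1·(g−p) = 1·(8,-11) = (8.0000,-11.0000)
o1: d²=1 ≤ ρ²=40; F_rep = 10·(0,-1)/1² = (0.0000,-10.0000)
o2: d²=160 > ρ²=40 → inactive
o3: d²=425 > ρ²=40 → inactive
o4: d²=89 > ρ²=40 → inactive
F = F_att + ΣF_rep = (8.0000,-21.0000)
Δp = p'−p = (0.4000,-1.0500); α = Δx/Fx = (2/5) / (8) = 1/20
check: Δy/Fy = (-21/20) / (-21) = 1/20 ✓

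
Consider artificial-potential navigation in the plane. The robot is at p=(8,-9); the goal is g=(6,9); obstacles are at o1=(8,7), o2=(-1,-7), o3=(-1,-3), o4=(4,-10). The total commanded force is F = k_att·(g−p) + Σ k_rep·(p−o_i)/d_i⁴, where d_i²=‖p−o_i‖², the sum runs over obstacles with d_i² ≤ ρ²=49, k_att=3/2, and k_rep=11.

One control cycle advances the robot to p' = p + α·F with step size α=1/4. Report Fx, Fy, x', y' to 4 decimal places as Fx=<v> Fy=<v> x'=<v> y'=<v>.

F_att = 3/2·(g−p) = 3/2·(-2,18) = (-3.0000,27.0000)
o1: d²=256 > ρ²=49 → inactive
o2: d²=85 > ρ²=49 → inactive
o3: d²=117 > ρ²=49 → inactive
o4: d²=17 ≤ ρ²=49; F_rep = 11·(4,1)/17² = (0.1522,0.0381)
F = F_att + ΣF_rep = (-2.8478,27.0381)
p' = p + 1/4·F = (7.2881,-2.2405)

Fx=-2.8478 Fy=27.0381 x'=7.2881 y'=-2.2405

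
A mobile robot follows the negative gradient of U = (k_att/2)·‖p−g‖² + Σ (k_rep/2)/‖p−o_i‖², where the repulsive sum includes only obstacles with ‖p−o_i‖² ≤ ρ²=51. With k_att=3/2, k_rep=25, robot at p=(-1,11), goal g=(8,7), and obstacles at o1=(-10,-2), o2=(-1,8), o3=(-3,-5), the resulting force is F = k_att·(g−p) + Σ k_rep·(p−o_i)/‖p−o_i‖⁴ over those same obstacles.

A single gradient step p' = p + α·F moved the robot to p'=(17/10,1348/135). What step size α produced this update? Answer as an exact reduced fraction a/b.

F_att = 3/2·(g−p) = 3/2·(9,-4) = (13.5000,-6.0000)
o1: d²=250 > ρ²=51 → inactive
o2: d²=9 ≤ ρ²=51; F_rep = 25·(0,3)/9² = (0.0000,0.9259)
o3: d²=260 > ρ²=51 → inactive
F = F_att + ΣF_rep = (13.5000,-5.0741)
Δp = p'−p = (2.7000,-1.0148); α = Δx/Fx = (27/10) / (27/2) = 1/5
check: Δy/Fy = (-137/135) / (-137/27) = 1/5 ✓

α = 1/5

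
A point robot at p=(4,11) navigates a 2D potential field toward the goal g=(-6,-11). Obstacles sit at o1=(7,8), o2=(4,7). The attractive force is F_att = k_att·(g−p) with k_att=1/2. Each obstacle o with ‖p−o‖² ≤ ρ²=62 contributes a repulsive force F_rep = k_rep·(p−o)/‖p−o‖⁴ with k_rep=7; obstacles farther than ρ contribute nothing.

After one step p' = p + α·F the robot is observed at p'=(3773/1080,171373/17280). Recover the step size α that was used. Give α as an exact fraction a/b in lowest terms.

α = 1/10

F_att = 1/2·(g−p) = 1/2·(-10,-22) = (-5.0000,-11.0000)
o1: d²=18 ≤ ρ²=62; F_rep = 7·(-3,3)/18² = (-0.0648,0.0648)
o2: d²=16 ≤ ρ²=62; F_rep = 7·(0,4)/16² = (0.0000,0.1094)
F = F_att + ΣF_rep = (-5.0648,-10.8258)
Δp = p'−p = (-0.5065,-1.0826); α = Δx/Fx = (-547/1080) / (-547/108) = 1/10
check: Δy/Fy = (-18707/17280) / (-18707/1728) = 1/10 ✓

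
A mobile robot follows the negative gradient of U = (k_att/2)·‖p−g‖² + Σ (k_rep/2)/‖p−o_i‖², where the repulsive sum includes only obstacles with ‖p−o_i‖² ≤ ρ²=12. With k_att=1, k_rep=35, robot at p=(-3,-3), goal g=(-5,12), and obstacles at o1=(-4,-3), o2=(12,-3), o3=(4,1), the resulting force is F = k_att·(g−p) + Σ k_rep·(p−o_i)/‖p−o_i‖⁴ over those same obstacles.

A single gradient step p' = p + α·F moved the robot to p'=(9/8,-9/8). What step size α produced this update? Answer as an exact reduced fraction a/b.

F_att = 1·(g−p) = 1·(-2,15) = (-2.0000,15.0000)
o1: d²=1 ≤ ρ²=12; F_rep = 35·(1,0)/1² = (35.0000,0.0000)
o2: d²=225 > ρ²=12 → inactive
o3: d²=65 > ρ²=12 → inactive
F = F_att + ΣF_rep = (33.0000,15.0000)
Δp = p'−p = (4.1250,1.8750); α = Δx/Fx = (33/8) / (33) = 1/8
check: Δy/Fy = (15/8) / (15) = 1/8 ✓

α = 1/8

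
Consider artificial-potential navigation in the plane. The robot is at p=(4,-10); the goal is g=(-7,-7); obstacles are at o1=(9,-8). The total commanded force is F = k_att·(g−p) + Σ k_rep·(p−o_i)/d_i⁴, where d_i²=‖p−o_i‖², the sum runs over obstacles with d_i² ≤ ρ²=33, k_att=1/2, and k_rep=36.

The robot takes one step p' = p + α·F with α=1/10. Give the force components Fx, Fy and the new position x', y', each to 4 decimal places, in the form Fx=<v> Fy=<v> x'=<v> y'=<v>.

F_att = 1/2·(g−p) = 1/2·(-11,3) = (-5.5000,1.5000)
o1: d²=29 ≤ ρ²=33; F_rep = 36·(-5,-2)/29² = (-0.2140,-0.0856)
F = F_att + ΣF_rep = (-5.7140,1.4144)
p' = p + 1/10·F = (3.4286,-9.8586)

Fx=-5.7140 Fy=1.4144 x'=3.4286 y'=-9.8586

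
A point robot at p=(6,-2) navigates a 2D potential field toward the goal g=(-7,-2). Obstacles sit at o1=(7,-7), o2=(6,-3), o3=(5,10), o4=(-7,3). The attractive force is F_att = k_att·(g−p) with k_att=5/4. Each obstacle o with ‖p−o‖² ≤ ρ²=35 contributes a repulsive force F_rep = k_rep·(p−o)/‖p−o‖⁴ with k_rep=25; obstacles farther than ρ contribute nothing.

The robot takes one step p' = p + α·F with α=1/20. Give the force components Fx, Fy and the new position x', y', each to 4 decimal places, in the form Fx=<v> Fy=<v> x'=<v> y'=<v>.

Fx=-16.2870 Fy=25.1849 x'=5.1857 y'=-0.7408

F_att = 5/4·(g−p) = 5/4·(-13,0) = (-16.2500,0.0000)
o1: d²=26 ≤ ρ²=35; F_rep = 25·(-1,5)/26² = (-0.0370,0.1849)
o2: d²=1 ≤ ρ²=35; F_rep = 25·(0,1)/1² = (0.0000,25.0000)
o3: d²=145 > ρ²=35 → inactive
o4: d²=194 > ρ²=35 → inactive
F = F_att + ΣF_rep = (-16.2870,25.1849)
p' = p + 1/20·F = (5.1857,-0.7408)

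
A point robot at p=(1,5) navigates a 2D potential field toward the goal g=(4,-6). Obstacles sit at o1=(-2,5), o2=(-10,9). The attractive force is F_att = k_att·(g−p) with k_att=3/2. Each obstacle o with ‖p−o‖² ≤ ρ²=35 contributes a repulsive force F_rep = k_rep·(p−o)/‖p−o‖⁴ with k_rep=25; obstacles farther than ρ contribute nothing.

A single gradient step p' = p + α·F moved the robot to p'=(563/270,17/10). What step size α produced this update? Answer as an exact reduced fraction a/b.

α = 1/5

F_att = 3/2·(g−p) = 3/2·(3,-11) = (4.5000,-16.5000)
o1: d²=9 ≤ ρ²=35; F_rep = 25·(3,0)/9² = (0.9259,0.0000)
o2: d²=137 > ρ²=35 → inactive
F = F_att + ΣF_rep = (5.4259,-16.5000)
Δp = p'−p = (1.0852,-3.3000); α = Δx/Fx = (293/270) / (293/54) = 1/5
check: Δy/Fy = (-33/10) / (-33/2) = 1/5 ✓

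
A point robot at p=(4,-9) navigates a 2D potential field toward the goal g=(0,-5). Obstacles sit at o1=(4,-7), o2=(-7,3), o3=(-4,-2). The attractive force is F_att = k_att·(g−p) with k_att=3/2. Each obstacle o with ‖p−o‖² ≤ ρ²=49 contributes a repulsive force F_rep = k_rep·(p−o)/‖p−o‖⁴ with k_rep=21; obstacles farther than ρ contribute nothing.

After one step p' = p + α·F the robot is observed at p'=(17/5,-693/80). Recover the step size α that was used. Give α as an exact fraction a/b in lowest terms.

α = 1/10

F_att = 3/2·(g−p) = 3/2·(-4,4) = (-6.0000,6.0000)
o1: d²=4 ≤ ρ²=49; F_rep = 21·(0,-2)/4² = (0.0000,-2.6250)
o2: d²=265 > ρ²=49 → inactive
o3: d²=113 > ρ²=49 → inactive
F = F_att + ΣF_rep = (-6.0000,3.3750)
Δp = p'−p = (-0.6000,0.3375); α = Δx/Fx = (-3/5) / (-6) = 1/10
check: Δy/Fy = (27/80) / (27/8) = 1/10 ✓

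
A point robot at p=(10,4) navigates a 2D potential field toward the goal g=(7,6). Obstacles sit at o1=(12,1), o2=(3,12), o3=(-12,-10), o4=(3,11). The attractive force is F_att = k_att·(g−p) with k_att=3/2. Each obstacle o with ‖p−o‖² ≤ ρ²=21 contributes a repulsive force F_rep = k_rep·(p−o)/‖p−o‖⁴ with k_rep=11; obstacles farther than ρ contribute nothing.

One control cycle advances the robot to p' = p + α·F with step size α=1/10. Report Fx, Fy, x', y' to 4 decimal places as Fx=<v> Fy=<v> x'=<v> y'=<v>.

Fx=-4.6302 Fy=3.1953 x'=9.5370 y'=4.3195

F_att = 3/2·(g−p) = 3/2·(-3,2) = (-4.5000,3.0000)
o1: d²=13 ≤ ρ²=21; F_rep = 11·(-2,3)/13² = (-0.1302,0.1953)
o2: d²=113 > ρ²=21 → inactive
o3: d²=680 > ρ²=21 → inactive
o4: d²=98 > ρ²=21 → inactive
F = F_att + ΣF_rep = (-4.6302,3.1953)
p' = p + 1/10·F = (9.5370,4.3195)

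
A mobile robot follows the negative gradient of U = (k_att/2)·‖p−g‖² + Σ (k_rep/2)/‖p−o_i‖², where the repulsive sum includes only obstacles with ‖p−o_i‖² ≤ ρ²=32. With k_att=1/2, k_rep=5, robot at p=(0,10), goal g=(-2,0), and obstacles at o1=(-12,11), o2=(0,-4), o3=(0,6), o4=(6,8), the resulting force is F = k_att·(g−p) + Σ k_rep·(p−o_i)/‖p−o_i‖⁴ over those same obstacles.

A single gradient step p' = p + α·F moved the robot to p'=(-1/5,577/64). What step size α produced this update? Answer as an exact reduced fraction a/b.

F_att = 1/2·(g−p) = 1/2·(-2,-10) = (-1.0000,-5.0000)
o1: d²=145 > ρ²=32 → inactive
o2: d²=196 > ρ²=32 → inactive
o3: d²=16 ≤ ρ²=32; F_rep = 5·(0,4)/16² = (0.0000,0.0781)
o4: d²=40 > ρ²=32 → inactive
F = F_att + ΣF_rep = (-1.0000,-4.9219)
Δp = p'−p = (-0.2000,-0.9844); α = Δx/Fx = (-1/5) / (-1) = 1/5
check: Δy/Fy = (-63/64) / (-315/64) = 1/5 ✓

α = 1/5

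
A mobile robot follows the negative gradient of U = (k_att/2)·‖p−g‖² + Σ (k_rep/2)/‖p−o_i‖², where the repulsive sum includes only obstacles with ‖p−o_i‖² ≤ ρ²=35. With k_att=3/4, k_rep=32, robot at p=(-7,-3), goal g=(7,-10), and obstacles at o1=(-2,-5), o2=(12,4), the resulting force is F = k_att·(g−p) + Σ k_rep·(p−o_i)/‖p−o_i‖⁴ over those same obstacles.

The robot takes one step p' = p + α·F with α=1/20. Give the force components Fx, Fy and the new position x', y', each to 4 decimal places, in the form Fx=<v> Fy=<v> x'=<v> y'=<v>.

Fx=10.3098 Fy=-5.1739 x'=-6.4845 y'=-3.2587

F_att = 3/4·(g−p) = 3/4·(14,-7) = (10.5000,-5.2500)
o1: d²=29 ≤ ρ²=35; F_rep = 32·(-5,2)/29² = (-0.1902,0.0761)
o2: d²=410 > ρ²=35 → inactive
F = F_att + ΣF_rep = (10.3098,-5.1739)
p' = p + 1/20·F = (-6.4845,-3.2587)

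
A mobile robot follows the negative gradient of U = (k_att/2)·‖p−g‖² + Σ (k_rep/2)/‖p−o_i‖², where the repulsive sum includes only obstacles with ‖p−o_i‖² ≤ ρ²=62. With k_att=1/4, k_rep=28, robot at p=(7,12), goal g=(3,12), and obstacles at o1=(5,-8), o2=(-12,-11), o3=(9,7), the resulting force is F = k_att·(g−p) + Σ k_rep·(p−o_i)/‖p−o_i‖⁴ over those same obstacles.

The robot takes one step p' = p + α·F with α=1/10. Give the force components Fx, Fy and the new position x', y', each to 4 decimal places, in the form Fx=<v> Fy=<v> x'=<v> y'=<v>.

F_att = 1/4·(g−p) = 1/4·(-4,0) = (-1.0000,0.0000)
o1: d²=404 > ρ²=62 → inactive
o2: d²=890 > ρ²=62 → inactive
o3: d²=29 ≤ ρ²=62; F_rep = 28·(-2,5)/29² = (-0.0666,0.1665)
F = F_att + ΣF_rep = (-1.0666,0.1665)
p' = p + 1/10·F = (6.8933,12.0166)

Fx=-1.0666 Fy=0.1665 x'=6.8933 y'=12.0166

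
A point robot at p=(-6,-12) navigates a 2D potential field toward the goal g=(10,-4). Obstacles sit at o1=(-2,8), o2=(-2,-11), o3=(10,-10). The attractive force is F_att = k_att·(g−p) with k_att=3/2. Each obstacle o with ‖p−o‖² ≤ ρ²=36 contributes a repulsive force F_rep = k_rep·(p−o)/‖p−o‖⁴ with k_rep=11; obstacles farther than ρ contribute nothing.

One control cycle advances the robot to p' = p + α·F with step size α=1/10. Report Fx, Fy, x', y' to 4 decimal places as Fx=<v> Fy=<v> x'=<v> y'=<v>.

F_att = 3/2·(g−p) = 3/2·(16,8) = (24.0000,12.0000)
o1: d²=416 > ρ²=36 → inactive
o2: d²=17 ≤ ρ²=36; F_rep = 11·(-4,-1)/17² = (-0.1522,-0.0381)
o3: d²=260 > ρ²=36 → inactive
F = F_att + ΣF_rep = (23.8478,11.9619)
p' = p + 1/10·F = (-3.6152,-10.8038)

Fx=23.8478 Fy=11.9619 x'=-3.6152 y'=-10.8038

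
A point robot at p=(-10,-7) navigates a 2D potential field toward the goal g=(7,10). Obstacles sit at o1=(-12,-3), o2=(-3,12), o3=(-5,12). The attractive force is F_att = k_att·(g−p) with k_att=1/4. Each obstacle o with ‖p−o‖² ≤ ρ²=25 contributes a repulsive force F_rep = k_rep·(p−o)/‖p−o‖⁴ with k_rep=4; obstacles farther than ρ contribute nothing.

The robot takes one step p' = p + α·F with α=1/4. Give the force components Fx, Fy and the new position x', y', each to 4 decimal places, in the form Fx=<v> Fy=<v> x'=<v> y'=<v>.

Fx=4.2700 Fy=4.2100 x'=-8.9325 y'=-5.9475

F_att = 1/4·(g−p) = 1/4·(17,17) = (4.2500,4.2500)
o1: d²=20 ≤ ρ²=25; F_rep = 4·(2,-4)/20² = (0.0200,-0.0400)
o2: d²=410 > ρ²=25 → inactive
o3: d²=386 > ρ²=25 → inactive
F = F_att + ΣF_rep = (4.2700,4.2100)
p' = p + 1/4·F = (-8.9325,-5.9475)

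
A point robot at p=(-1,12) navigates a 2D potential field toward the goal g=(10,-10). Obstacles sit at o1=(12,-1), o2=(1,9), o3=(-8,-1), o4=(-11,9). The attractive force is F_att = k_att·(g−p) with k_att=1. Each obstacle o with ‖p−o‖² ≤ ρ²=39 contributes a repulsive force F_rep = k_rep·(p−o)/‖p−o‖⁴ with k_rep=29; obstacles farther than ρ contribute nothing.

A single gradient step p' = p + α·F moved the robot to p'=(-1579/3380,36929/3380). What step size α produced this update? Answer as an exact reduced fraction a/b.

F_att = 1·(g−p) = 1·(11,-22) = (11.0000,-22.0000)
o1: d²=338 > ρ²=39 → inactive
o2: d²=13 ≤ ρ²=39; F_rep = 29·(-2,3)/13² = (-0.3432,0.5148)
o3: d²=218 > ρ²=39 → inactive
o4: d²=109 > ρ²=39 → inactive
F = F_att + ΣF_rep = (10.6568,-21.4852)
Δp = p'−p = (0.5328,-1.0743); α = Δx/Fx = (1801/3380) / (1801/169) = 1/20
check: Δy/Fy = (-3631/3380) / (-3631/169) = 1/20 ✓

α = 1/20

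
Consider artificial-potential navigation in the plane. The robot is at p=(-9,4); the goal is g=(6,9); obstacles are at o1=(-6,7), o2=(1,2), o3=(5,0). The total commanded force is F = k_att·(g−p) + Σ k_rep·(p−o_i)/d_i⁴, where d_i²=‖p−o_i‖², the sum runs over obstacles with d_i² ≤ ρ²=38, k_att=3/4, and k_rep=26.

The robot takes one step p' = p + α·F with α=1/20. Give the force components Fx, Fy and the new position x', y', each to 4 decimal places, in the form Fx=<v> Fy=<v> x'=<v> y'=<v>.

F_att = 3/4·(g−p) = 3/4·(15,5) = (11.2500,3.7500)
o1: d²=18 ≤ ρ²=38; F_rep = 26·(-3,-3)/18² = (-0.2407,-0.2407)
o2: d²=104 > ρ²=38 → inactive
o3: d²=212 > ρ²=38 → inactive
F = F_att + ΣF_rep = (11.0093,3.5093)
p' = p + 1/20·F = (-8.4495,4.1755)

Fx=11.0093 Fy=3.5093 x'=-8.4495 y'=4.1755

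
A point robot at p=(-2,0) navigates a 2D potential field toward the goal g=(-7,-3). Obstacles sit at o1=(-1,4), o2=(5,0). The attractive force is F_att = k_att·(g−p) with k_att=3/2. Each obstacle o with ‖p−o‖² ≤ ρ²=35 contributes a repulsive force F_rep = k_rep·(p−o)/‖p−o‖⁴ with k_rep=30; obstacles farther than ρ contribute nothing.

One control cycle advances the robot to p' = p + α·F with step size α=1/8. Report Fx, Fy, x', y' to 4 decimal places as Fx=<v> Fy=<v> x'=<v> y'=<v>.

F_att = 3/2·(g−p) = 3/2·(-5,-3) = (-7.5000,-4.5000)
o1: d²=17 ≤ ρ²=35; F_rep = 30·(-1,-4)/17² = (-0.1038,-0.4152)
o2: d²=49 > ρ²=35 → inactive
F = F_att + ΣF_rep = (-7.6038,-4.9152)
p' = p + 1/8·F = (-2.9505,-0.6144)

Fx=-7.6038 Fy=-4.9152 x'=-2.9505 y'=-0.6144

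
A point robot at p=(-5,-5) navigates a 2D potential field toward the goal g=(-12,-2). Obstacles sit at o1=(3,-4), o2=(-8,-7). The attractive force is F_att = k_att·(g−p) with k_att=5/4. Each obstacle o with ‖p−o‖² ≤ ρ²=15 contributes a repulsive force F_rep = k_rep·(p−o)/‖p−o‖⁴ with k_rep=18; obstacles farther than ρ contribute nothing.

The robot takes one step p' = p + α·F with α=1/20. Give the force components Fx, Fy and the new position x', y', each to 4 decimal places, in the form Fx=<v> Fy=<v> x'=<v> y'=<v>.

F_att = 5/4·(g−p) = 5/4·(-7,3) = (-8.7500,3.7500)
o1: d²=65 > ρ²=15 → inactive
o2: d²=13 ≤ ρ²=15; F_rep = 18·(3,2)/13² = (0.3195,0.2130)
F = F_att + ΣF_rep = (-8.4305,3.9630)
p' = p + 1/20·F = (-5.4215,-4.8018)

Fx=-8.4305 Fy=3.9630 x'=-5.4215 y'=-4.8018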